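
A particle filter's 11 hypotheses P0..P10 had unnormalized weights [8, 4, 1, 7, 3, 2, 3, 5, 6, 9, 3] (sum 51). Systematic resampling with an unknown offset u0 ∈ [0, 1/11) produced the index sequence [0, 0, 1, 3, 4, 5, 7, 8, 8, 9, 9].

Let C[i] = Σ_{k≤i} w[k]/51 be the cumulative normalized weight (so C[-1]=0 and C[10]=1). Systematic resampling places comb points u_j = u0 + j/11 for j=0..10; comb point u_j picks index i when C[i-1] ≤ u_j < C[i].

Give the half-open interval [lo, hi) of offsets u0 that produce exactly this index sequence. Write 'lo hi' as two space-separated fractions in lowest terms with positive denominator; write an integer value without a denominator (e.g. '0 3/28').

16/561 6/187

C = [8/51, 4/17, 13/51, 20/51, 23/51, 25/51, 28/51, 11/17, 13/17, 16/17, 1]
j=0 picked index 0: u0 ∈ [0, 8/51)
j=1 picked index 0: u0 ∈ [-1/11, 37/561)
j=2 picked index 1: u0 ∈ [-14/561, 10/187)
j=3 picked index 3: u0 ∈ [-10/561, 67/561)
j=4 picked index 4: u0 ∈ [16/561, 49/561)
j=5 picked index 5: u0 ∈ [-2/561, 20/561)
j=6 picked index 7: u0 ∈ [2/561, 19/187)
j=7 picked index 8: u0 ∈ [2/187, 24/187)
j=8 picked index 8: u0 ∈ [-15/187, 7/187)
j=9 picked index 9: u0 ∈ [-10/187, 23/187)
j=10 picked index 9: u0 ∈ [-27/187, 6/187)
intersection: [16/561, 6/187)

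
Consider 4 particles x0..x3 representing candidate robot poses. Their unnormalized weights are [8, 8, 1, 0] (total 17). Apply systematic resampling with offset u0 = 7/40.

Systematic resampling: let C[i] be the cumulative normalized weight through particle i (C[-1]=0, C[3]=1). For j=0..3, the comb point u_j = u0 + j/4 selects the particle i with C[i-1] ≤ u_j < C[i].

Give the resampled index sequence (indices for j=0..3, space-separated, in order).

0 0 1 1

C = [8/17, 16/17, 1, 1]
j=0: u_0=7/40 ∈ [0, 8/17) → index 0
j=1: u_1=17/40 ∈ [0, 8/17) → index 0
j=2: u_2=27/40 ∈ [8/17, 16/17) → index 1
j=3: u_3=37/40 ∈ [8/17, 16/17) → index 1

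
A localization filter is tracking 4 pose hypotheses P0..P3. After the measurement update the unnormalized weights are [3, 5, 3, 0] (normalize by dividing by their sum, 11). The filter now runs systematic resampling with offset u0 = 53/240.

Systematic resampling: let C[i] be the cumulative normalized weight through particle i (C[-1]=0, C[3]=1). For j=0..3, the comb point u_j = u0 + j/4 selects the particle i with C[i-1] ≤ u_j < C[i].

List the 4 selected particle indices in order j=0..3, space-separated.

C = [3/11, 8/11, 1, 1]
j=0: u_0=53/240 ∈ [0, 3/11) → index 0
j=1: u_1=113/240 ∈ [3/11, 8/11) → index 1
j=2: u_2=173/240 ∈ [3/11, 8/11) → index 1
j=3: u_3=233/240 ∈ [8/11, 1) → index 2

0 1 1 2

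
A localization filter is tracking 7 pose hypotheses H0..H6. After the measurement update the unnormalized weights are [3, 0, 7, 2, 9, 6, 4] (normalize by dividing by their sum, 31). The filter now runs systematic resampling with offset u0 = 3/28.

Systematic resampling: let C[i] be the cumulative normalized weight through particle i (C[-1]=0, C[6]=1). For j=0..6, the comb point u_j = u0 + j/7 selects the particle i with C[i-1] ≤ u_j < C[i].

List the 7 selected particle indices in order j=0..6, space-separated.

C = [3/31, 3/31, 10/31, 12/31, 21/31, 27/31, 1]
j=0: u_0=3/28 ∈ [3/31, 10/31) → index 2
j=1: u_1=1/4 ∈ [3/31, 10/31) → index 2
j=2: u_2=11/28 ∈ [12/31, 21/31) → index 4
j=3: u_3=15/28 ∈ [12/31, 21/31) → index 4
j=4: u_4=19/28 ∈ [21/31, 27/31) → index 5
j=5: u_5=23/28 ∈ [21/31, 27/31) → index 5
j=6: u_6=27/28 ∈ [27/31, 1) → index 6

2 2 4 4 5 5 6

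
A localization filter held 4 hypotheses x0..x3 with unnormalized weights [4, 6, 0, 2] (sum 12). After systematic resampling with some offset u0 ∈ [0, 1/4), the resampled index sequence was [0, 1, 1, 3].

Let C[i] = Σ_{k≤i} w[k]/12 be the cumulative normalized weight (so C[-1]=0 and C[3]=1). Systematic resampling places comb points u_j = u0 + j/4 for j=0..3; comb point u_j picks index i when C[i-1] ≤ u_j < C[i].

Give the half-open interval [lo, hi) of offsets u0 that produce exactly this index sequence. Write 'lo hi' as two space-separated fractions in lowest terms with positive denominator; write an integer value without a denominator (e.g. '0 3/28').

C = [1/3, 5/6, 5/6, 1]
j=0 picked index 0: u0 ∈ [0, 1/3)
j=1 picked index 1: u0 ∈ [1/12, 7/12)
j=2 picked index 1: u0 ∈ [-1/6, 1/3)
j=3 picked index 3: u0 ∈ [1/12, 1/4)
intersection: [1/12, 1/4)

1/12 1/4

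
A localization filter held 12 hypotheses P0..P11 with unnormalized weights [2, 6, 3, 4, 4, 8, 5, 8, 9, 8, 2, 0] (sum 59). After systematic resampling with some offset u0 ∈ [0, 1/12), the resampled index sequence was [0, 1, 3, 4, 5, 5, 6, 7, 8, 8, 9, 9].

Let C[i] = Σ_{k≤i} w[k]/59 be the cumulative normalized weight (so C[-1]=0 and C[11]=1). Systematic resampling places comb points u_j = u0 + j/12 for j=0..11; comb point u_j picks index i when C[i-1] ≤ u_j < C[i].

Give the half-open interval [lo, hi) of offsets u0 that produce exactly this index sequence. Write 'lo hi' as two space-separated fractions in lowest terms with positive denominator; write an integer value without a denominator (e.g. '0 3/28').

C = [2/59, 8/59, 11/59, 15/59, 19/59, 27/59, 32/59, 40/59, 49/59, 57/59, 1, 1]
j=0 picked index 0: u0 ∈ [0, 2/59)
j=1 picked index 1: u0 ∈ [-35/708, 37/708)
j=2 picked index 3: u0 ∈ [7/354, 31/354)
j=3 picked index 4: u0 ∈ [1/236, 17/236)
j=4 picked index 5: u0 ∈ [-2/177, 22/177)
j=5 picked index 5: u0 ∈ [-67/708, 29/708)
j=6 picked index 6: u0 ∈ [-5/118, 5/118)
j=7 picked index 7: u0 ∈ [-29/708, 67/708)
j=8 picked index 8: u0 ∈ [2/177, 29/177)
j=9 picked index 8: u0 ∈ [-17/236, 19/236)
j=10 picked index 9: u0 ∈ [-1/354, 47/354)
j=11 picked index 9: u0 ∈ [-61/708, 35/708)
intersection: [7/354, 2/59)

7/354 2/59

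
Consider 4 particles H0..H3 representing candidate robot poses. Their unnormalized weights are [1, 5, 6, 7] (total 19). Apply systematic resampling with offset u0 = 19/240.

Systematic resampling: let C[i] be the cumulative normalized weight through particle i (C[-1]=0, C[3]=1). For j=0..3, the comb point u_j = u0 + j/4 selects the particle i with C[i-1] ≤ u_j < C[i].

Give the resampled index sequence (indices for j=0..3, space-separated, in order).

C = [1/19, 6/19, 12/19, 1]
j=0: u_0=19/240 ∈ [1/19, 6/19) → index 1
j=1: u_1=79/240 ∈ [6/19, 12/19) → index 2
j=2: u_2=139/240 ∈ [6/19, 12/19) → index 2
j=3: u_3=199/240 ∈ [12/19, 1) → index 3

1 2 2 3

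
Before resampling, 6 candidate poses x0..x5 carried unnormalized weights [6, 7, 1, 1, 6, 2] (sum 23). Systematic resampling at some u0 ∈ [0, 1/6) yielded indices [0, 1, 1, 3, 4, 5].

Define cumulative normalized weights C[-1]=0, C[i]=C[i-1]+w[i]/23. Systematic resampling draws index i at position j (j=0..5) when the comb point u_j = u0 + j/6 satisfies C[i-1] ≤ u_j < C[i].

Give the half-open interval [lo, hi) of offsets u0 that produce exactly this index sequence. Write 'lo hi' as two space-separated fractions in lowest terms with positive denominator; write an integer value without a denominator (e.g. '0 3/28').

C = [6/23, 13/23, 14/23, 15/23, 21/23, 1]
j=0 picked index 0: u0 ∈ [0, 6/23)
j=1 picked index 1: u0 ∈ [13/138, 55/138)
j=2 picked index 1: u0 ∈ [-5/69, 16/69)
j=3 picked index 3: u0 ∈ [5/46, 7/46)
j=4 picked index 4: u0 ∈ [-1/69, 17/69)
j=5 picked index 5: u0 ∈ [11/138, 1/6)
intersection: [5/46, 7/46)

5/46 7/46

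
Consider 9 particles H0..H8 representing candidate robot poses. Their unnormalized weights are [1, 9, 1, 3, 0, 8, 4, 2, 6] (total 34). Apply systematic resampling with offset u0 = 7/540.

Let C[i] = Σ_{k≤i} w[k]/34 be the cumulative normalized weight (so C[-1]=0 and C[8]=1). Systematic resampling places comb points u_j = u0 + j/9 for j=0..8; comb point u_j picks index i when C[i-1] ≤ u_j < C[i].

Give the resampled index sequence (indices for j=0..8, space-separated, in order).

0 1 1 3 5 5 6 7 8

C = [1/34, 5/17, 11/34, 7/17, 7/17, 11/17, 13/17, 14/17, 1]
j=0: u_0=7/540 ∈ [0, 1/34) → index 0
j=1: u_1=67/540 ∈ [1/34, 5/17) → index 1
j=2: u_2=127/540 ∈ [1/34, 5/17) → index 1
j=3: u_3=187/540 ∈ [11/34, 7/17) → index 3
j=4: u_4=247/540 ∈ [7/17, 11/17) → index 5
j=5: u_5=307/540 ∈ [7/17, 11/17) → index 5
j=6: u_6=367/540 ∈ [11/17, 13/17) → index 6
j=7: u_7=427/540 ∈ [13/17, 14/17) → index 7
j=8: u_8=487/540 ∈ [14/17, 1) → index 8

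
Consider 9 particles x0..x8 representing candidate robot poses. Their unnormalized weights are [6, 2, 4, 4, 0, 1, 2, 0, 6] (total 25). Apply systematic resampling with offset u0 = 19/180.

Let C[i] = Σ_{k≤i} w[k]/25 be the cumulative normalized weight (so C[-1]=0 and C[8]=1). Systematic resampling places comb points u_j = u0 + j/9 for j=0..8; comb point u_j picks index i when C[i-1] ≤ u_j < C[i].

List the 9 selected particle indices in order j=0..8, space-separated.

0 0 2 2 3 5 8 8 8

C = [6/25, 8/25, 12/25, 16/25, 16/25, 17/25, 19/25, 19/25, 1]
j=0: u_0=19/180 ∈ [0, 6/25) → index 0
j=1: u_1=13/60 ∈ [0, 6/25) → index 0
j=2: u_2=59/180 ∈ [8/25, 12/25) → index 2
j=3: u_3=79/180 ∈ [8/25, 12/25) → index 2
j=4: u_4=11/20 ∈ [12/25, 16/25) → index 3
j=5: u_5=119/180 ∈ [16/25, 17/25) → index 5
j=6: u_6=139/180 ∈ [19/25, 1) → index 8
j=7: u_7=53/60 ∈ [19/25, 1) → index 8
j=8: u_8=179/180 ∈ [19/25, 1) → index 8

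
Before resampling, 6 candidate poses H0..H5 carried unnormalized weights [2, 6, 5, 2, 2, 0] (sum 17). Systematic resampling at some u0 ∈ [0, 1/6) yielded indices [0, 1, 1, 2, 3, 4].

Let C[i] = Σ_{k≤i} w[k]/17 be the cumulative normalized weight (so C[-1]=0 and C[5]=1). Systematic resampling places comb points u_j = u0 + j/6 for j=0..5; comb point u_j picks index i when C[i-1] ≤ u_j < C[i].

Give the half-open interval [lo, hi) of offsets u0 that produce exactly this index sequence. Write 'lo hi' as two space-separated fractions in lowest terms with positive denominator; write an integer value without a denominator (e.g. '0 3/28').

5/51 2/17

C = [2/17, 8/17, 13/17, 15/17, 1, 1]
j=0 picked index 0: u0 ∈ [0, 2/17)
j=1 picked index 1: u0 ∈ [-5/102, 31/102)
j=2 picked index 1: u0 ∈ [-11/51, 7/51)
j=3 picked index 2: u0 ∈ [-1/34, 9/34)
j=4 picked index 3: u0 ∈ [5/51, 11/51)
j=5 picked index 4: u0 ∈ [5/102, 1/6)
intersection: [5/51, 2/17)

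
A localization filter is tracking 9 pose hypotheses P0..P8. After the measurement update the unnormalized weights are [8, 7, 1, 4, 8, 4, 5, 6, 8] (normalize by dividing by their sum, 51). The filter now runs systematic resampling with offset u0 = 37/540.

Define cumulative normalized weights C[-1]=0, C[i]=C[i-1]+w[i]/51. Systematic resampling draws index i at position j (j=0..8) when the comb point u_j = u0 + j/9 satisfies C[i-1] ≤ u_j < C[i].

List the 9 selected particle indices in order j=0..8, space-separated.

C = [8/51, 5/17, 16/51, 20/51, 28/51, 32/51, 37/51, 43/51, 1]
j=0: u_0=37/540 ∈ [0, 8/51) → index 0
j=1: u_1=97/540 ∈ [8/51, 5/17) → index 1
j=2: u_2=157/540 ∈ [8/51, 5/17) → index 1
j=3: u_3=217/540 ∈ [20/51, 28/51) → index 4
j=4: u_4=277/540 ∈ [20/51, 28/51) → index 4
j=5: u_5=337/540 ∈ [28/51, 32/51) → index 5
j=6: u_6=397/540 ∈ [37/51, 43/51) → index 7
j=7: u_7=457/540 ∈ [43/51, 1) → index 8
j=8: u_8=517/540 ∈ [43/51, 1) → index 8

0 1 1 4 4 5 7 8 8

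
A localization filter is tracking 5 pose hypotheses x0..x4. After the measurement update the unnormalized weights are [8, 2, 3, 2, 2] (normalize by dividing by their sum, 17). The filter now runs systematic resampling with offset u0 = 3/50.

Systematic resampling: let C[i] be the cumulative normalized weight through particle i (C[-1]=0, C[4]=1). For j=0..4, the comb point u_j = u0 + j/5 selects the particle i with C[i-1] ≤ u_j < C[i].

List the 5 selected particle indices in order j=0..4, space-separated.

0 0 0 2 3

C = [8/17, 10/17, 13/17, 15/17, 1]
j=0: u_0=3/50 ∈ [0, 8/17) → index 0
j=1: u_1=13/50 ∈ [0, 8/17) → index 0
j=2: u_2=23/50 ∈ [0, 8/17) → index 0
j=3: u_3=33/50 ∈ [10/17, 13/17) → index 2
j=4: u_4=43/50 ∈ [13/17, 15/17) → index 3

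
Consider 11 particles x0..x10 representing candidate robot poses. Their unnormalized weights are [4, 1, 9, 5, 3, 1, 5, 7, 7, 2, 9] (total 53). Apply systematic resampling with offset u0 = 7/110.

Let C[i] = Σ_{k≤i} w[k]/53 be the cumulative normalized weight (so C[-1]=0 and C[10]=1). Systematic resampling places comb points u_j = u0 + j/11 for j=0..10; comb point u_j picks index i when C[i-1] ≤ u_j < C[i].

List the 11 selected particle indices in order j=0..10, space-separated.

C = [4/53, 5/53, 14/53, 19/53, 22/53, 23/53, 28/53, 35/53, 42/53, 44/53, 1]
j=0: u_0=7/110 ∈ [0, 4/53) → index 0
j=1: u_1=17/110 ∈ [5/53, 14/53) → index 2
j=2: u_2=27/110 ∈ [5/53, 14/53) → index 2
j=3: u_3=37/110 ∈ [14/53, 19/53) → index 3
j=4: u_4=47/110 ∈ [22/53, 23/53) → index 5
j=5: u_5=57/110 ∈ [23/53, 28/53) → index 6
j=6: u_6=67/110 ∈ [28/53, 35/53) → index 7
j=7: u_7=7/10 ∈ [35/53, 42/53) → index 8
j=8: u_8=87/110 ∈ [35/53, 42/53) → index 8
j=9: u_9=97/110 ∈ [44/53, 1) → index 10
j=10: u_10=107/110 ∈ [44/53, 1) → index 10

0 2 2 3 5 6 7 8 8 10 10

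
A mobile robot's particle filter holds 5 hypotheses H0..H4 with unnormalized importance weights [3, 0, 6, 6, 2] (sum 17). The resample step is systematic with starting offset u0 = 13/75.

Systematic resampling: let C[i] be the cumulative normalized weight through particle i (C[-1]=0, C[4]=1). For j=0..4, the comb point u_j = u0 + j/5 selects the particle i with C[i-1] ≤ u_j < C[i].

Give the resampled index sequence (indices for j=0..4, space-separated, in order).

C = [3/17, 3/17, 9/17, 15/17, 1]
j=0: u_0=13/75 ∈ [0, 3/17) → index 0
j=1: u_1=28/75 ∈ [3/17, 9/17) → index 2
j=2: u_2=43/75 ∈ [9/17, 15/17) → index 3
j=3: u_3=58/75 ∈ [9/17, 15/17) → index 3
j=4: u_4=73/75 ∈ [15/17, 1) → index 4

0 2 3 3 4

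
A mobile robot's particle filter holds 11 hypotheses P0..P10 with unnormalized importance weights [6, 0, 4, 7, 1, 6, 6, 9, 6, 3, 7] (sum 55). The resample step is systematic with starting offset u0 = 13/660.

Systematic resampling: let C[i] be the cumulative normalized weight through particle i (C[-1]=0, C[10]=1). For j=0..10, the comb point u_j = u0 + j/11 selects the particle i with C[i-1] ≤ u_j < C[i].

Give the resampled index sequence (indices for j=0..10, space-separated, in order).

C = [6/55, 6/55, 2/11, 17/55, 18/55, 24/55, 6/11, 39/55, 9/11, 48/55, 1]
j=0: u_0=13/660 ∈ [0, 6/55) → index 0
j=1: u_1=73/660 ∈ [6/55, 2/11) → index 2
j=2: u_2=133/660 ∈ [2/11, 17/55) → index 3
j=3: u_3=193/660 ∈ [2/11, 17/55) → index 3
j=4: u_4=23/60 ∈ [18/55, 24/55) → index 5
j=5: u_5=313/660 ∈ [24/55, 6/11) → index 6
j=6: u_6=373/660 ∈ [6/11, 39/55) → index 7
j=7: u_7=433/660 ∈ [6/11, 39/55) → index 7
j=8: u_8=493/660 ∈ [39/55, 9/11) → index 8
j=9: u_9=553/660 ∈ [9/11, 48/55) → index 9
j=10: u_10=613/660 ∈ [48/55, 1) → index 10

0 2 3 3 5 6 7 7 8 9 10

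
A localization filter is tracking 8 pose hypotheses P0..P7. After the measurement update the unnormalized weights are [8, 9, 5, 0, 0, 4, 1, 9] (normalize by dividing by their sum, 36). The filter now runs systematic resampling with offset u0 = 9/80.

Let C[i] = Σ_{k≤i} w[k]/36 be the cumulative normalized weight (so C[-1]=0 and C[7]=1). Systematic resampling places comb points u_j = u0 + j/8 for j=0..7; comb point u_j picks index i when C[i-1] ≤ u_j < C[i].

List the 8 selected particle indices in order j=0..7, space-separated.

C = [2/9, 17/36, 11/18, 11/18, 11/18, 13/18, 3/4, 1]
j=0: u_0=9/80 ∈ [0, 2/9) → index 0
j=1: u_1=19/80 ∈ [2/9, 17/36) → index 1
j=2: u_2=29/80 ∈ [2/9, 17/36) → index 1
j=3: u_3=39/80 ∈ [17/36, 11/18) → index 2
j=4: u_4=49/80 ∈ [11/18, 13/18) → index 5
j=5: u_5=59/80 ∈ [13/18, 3/4) → index 6
j=6: u_6=69/80 ∈ [3/4, 1) → index 7
j=7: u_7=79/80 ∈ [3/4, 1) → index 7

0 1 1 2 5 6 7 7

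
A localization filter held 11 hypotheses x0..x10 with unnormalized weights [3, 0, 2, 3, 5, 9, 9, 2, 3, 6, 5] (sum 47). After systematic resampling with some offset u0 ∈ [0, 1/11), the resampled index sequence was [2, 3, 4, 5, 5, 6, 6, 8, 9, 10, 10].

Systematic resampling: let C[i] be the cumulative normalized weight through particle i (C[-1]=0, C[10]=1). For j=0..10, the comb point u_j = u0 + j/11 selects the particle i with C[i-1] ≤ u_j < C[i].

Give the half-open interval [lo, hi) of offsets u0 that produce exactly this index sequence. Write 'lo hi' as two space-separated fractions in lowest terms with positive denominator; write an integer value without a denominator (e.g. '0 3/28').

39/517 41/517

C = [3/47, 3/47, 5/47, 8/47, 13/47, 22/47, 31/47, 33/47, 36/47, 42/47, 1]
j=0 picked index 2: u0 ∈ [3/47, 5/47)
j=1 picked index 3: u0 ∈ [8/517, 41/517)
j=2 picked index 4: u0 ∈ [-6/517, 49/517)
j=3 picked index 5: u0 ∈ [2/517, 101/517)
j=4 picked index 5: u0 ∈ [-45/517, 54/517)
j=5 picked index 6: u0 ∈ [7/517, 106/517)
j=6 picked index 6: u0 ∈ [-40/517, 59/517)
j=7 picked index 8: u0 ∈ [34/517, 67/517)
j=8 picked index 9: u0 ∈ [20/517, 86/517)
j=9 picked index 10: u0 ∈ [39/517, 2/11)
j=10 picked index 10: u0 ∈ [-8/517, 1/11)
intersection: [39/517, 41/517)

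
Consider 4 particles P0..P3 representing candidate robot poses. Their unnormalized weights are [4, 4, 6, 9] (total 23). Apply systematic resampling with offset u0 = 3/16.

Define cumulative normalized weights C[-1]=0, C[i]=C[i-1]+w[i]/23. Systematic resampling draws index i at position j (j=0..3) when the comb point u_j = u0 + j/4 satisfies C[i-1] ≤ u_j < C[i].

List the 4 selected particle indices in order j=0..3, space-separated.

C = [4/23, 8/23, 14/23, 1]
j=0: u_0=3/16 ∈ [4/23, 8/23) → index 1
j=1: u_1=7/16 ∈ [8/23, 14/23) → index 2
j=2: u_2=11/16 ∈ [14/23, 1) → index 3
j=3: u_3=15/16 ∈ [14/23, 1) → index 3

1 2 3 3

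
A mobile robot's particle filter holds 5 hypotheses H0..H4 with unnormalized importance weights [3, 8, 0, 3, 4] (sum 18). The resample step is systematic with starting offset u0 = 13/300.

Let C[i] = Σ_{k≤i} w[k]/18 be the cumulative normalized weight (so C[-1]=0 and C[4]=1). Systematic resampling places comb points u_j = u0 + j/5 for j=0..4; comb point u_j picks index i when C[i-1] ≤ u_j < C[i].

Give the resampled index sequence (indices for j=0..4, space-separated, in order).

0 1 1 3 4

C = [1/6, 11/18, 11/18, 7/9, 1]
j=0: u_0=13/300 ∈ [0, 1/6) → index 0
j=1: u_1=73/300 ∈ [1/6, 11/18) → index 1
j=2: u_2=133/300 ∈ [1/6, 11/18) → index 1
j=3: u_3=193/300 ∈ [11/18, 7/9) → index 3
j=4: u_4=253/300 ∈ [7/9, 1) → index 4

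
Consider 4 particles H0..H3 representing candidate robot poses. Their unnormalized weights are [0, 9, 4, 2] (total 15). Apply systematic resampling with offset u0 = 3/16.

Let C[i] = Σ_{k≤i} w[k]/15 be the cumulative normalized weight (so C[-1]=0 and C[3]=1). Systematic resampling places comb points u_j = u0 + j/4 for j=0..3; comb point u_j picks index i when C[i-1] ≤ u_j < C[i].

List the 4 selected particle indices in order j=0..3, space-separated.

1 1 2 3

C = [0, 3/5, 13/15, 1]
j=0: u_0=3/16 ∈ [0, 3/5) → index 1
j=1: u_1=7/16 ∈ [0, 3/5) → index 1
j=2: u_2=11/16 ∈ [3/5, 13/15) → index 2
j=3: u_3=15/16 ∈ [13/15, 1) → index 3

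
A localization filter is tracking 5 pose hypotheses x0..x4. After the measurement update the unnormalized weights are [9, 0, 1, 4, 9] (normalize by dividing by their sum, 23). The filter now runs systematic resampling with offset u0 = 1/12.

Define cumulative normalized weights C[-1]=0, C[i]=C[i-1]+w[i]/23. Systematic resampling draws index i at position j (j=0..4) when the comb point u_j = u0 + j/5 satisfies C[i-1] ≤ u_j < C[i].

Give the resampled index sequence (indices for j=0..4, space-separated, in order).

C = [9/23, 9/23, 10/23, 14/23, 1]
j=0: u_0=1/12 ∈ [0, 9/23) → index 0
j=1: u_1=17/60 ∈ [0, 9/23) → index 0
j=2: u_2=29/60 ∈ [10/23, 14/23) → index 3
j=3: u_3=41/60 ∈ [14/23, 1) → index 4
j=4: u_4=53/60 ∈ [14/23, 1) → index 4

0 0 3 4 4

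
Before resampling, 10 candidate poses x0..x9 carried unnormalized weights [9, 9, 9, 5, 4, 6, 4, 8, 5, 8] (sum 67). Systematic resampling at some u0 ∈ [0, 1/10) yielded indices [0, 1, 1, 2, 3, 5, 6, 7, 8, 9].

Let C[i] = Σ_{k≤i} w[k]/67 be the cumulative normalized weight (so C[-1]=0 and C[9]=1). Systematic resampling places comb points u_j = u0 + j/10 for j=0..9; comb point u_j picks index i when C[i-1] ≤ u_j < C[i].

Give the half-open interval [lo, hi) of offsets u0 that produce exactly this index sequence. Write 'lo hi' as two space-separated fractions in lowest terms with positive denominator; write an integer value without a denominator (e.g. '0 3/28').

5/134 23/335

C = [9/67, 18/67, 27/67, 32/67, 36/67, 42/67, 46/67, 54/67, 59/67, 1]
j=0 picked index 0: u0 ∈ [0, 9/67)
j=1 picked index 1: u0 ∈ [23/670, 113/670)
j=2 picked index 1: u0 ∈ [-22/335, 23/335)
j=3 picked index 2: u0 ∈ [-21/670, 69/670)
j=4 picked index 3: u0 ∈ [1/335, 26/335)
j=5 picked index 5: u0 ∈ [5/134, 17/134)
j=6 picked index 6: u0 ∈ [9/335, 29/335)
j=7 picked index 7: u0 ∈ [-9/670, 71/670)
j=8 picked index 8: u0 ∈ [2/335, 27/335)
j=9 picked index 9: u0 ∈ [-13/670, 1/10)
intersection: [5/134, 23/335)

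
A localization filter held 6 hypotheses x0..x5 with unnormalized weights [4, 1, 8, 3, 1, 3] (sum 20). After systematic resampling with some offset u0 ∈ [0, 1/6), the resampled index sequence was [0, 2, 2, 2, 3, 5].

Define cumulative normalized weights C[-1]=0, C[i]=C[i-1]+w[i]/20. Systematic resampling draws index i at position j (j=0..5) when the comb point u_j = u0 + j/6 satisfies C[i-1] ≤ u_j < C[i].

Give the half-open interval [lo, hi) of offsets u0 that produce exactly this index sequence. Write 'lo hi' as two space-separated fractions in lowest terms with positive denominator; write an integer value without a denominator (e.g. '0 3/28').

C = [1/5, 1/4, 13/20, 4/5, 17/20, 1]
j=0 picked index 0: u0 ∈ [0, 1/5)
j=1 picked index 2: u0 ∈ [1/12, 29/60)
j=2 picked index 2: u0 ∈ [-1/12, 19/60)
j=3 picked index 2: u0 ∈ [-1/4, 3/20)
j=4 picked index 3: u0 ∈ [-1/60, 2/15)
j=5 picked index 5: u0 ∈ [1/60, 1/6)
intersection: [1/12, 2/15)

1/12 2/15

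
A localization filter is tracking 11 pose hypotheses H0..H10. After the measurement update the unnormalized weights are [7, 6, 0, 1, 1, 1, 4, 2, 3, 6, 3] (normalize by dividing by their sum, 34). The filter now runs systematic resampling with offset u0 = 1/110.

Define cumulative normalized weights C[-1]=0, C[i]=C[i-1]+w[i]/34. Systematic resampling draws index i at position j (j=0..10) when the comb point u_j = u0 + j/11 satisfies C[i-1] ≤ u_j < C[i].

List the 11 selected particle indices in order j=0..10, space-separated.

0 0 0 1 1 5 6 7 9 9 10

C = [7/34, 13/34, 13/34, 7/17, 15/34, 8/17, 10/17, 11/17, 25/34, 31/34, 1]
j=0: u_0=1/110 ∈ [0, 7/34) → index 0
j=1: u_1=1/10 ∈ [0, 7/34) → index 0
j=2: u_2=21/110 ∈ [0, 7/34) → index 0
j=3: u_3=31/110 ∈ [7/34, 13/34) → index 1
j=4: u_4=41/110 ∈ [7/34, 13/34) → index 1
j=5: u_5=51/110 ∈ [15/34, 8/17) → index 5
j=6: u_6=61/110 ∈ [8/17, 10/17) → index 6
j=7: u_7=71/110 ∈ [10/17, 11/17) → index 7
j=8: u_8=81/110 ∈ [25/34, 31/34) → index 9
j=9: u_9=91/110 ∈ [25/34, 31/34) → index 9
j=10: u_10=101/110 ∈ [31/34, 1) → index 10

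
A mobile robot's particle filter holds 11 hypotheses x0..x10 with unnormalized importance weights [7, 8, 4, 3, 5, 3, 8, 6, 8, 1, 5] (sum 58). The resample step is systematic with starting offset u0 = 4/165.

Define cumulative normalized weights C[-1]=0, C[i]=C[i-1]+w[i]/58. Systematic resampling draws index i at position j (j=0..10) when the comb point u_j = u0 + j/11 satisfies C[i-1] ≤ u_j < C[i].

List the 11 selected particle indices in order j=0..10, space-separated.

0 0 1 2 4 5 6 7 7 8 10

C = [7/58, 15/58, 19/58, 11/29, 27/58, 15/29, 19/29, 22/29, 26/29, 53/58, 1]
j=0: u_0=4/165 ∈ [0, 7/58) → index 0
j=1: u_1=19/165 ∈ [0, 7/58) → index 0
j=2: u_2=34/165 ∈ [7/58, 15/58) → index 1
j=3: u_3=49/165 ∈ [15/58, 19/58) → index 2
j=4: u_4=64/165 ∈ [11/29, 27/58) → index 4
j=5: u_5=79/165 ∈ [27/58, 15/29) → index 5
j=6: u_6=94/165 ∈ [15/29, 19/29) → index 6
j=7: u_7=109/165 ∈ [19/29, 22/29) → index 7
j=8: u_8=124/165 ∈ [19/29, 22/29) → index 7
j=9: u_9=139/165 ∈ [22/29, 26/29) → index 8
j=10: u_10=14/15 ∈ [53/58, 1) → index 10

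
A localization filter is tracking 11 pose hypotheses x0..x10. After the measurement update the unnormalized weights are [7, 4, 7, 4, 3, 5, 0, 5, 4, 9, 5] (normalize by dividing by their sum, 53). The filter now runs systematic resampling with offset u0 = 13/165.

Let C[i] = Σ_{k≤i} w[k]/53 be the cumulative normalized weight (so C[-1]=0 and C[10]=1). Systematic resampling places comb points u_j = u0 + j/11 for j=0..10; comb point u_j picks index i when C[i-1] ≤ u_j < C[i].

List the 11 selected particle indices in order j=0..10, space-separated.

C = [7/53, 11/53, 18/53, 22/53, 25/53, 30/53, 30/53, 35/53, 39/53, 48/53, 1]
j=0: u_0=13/165 ∈ [0, 7/53) → index 0
j=1: u_1=28/165 ∈ [7/53, 11/53) → index 1
j=2: u_2=43/165 ∈ [11/53, 18/53) → index 2
j=3: u_3=58/165 ∈ [18/53, 22/53) → index 3
j=4: u_4=73/165 ∈ [22/53, 25/53) → index 4
j=5: u_5=8/15 ∈ [25/53, 30/53) → index 5
j=6: u_6=103/165 ∈ [30/53, 35/53) → index 7
j=7: u_7=118/165 ∈ [35/53, 39/53) → index 8
j=8: u_8=133/165 ∈ [39/53, 48/53) → index 9
j=9: u_9=148/165 ∈ [39/53, 48/53) → index 9
j=10: u_10=163/165 ∈ [48/53, 1) → index 10

0 1 2 3 4 5 7 8 9 9 10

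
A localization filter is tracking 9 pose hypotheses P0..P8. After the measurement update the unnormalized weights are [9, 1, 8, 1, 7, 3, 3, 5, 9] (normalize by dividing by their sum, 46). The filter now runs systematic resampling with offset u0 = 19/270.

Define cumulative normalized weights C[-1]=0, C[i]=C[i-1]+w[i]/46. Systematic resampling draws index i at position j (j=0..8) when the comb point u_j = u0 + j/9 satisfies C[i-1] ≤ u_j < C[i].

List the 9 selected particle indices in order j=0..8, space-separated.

C = [9/46, 5/23, 9/23, 19/46, 13/23, 29/46, 16/23, 37/46, 1]
j=0: u_0=19/270 ∈ [0, 9/46) → index 0
j=1: u_1=49/270 ∈ [0, 9/46) → index 0
j=2: u_2=79/270 ∈ [5/23, 9/23) → index 2
j=3: u_3=109/270 ∈ [9/23, 19/46) → index 3
j=4: u_4=139/270 ∈ [19/46, 13/23) → index 4
j=5: u_5=169/270 ∈ [13/23, 29/46) → index 5
j=6: u_6=199/270 ∈ [16/23, 37/46) → index 7
j=7: u_7=229/270 ∈ [37/46, 1) → index 8
j=8: u_8=259/270 ∈ [37/46, 1) → index 8

0 0 2 3 4 5 7 8 8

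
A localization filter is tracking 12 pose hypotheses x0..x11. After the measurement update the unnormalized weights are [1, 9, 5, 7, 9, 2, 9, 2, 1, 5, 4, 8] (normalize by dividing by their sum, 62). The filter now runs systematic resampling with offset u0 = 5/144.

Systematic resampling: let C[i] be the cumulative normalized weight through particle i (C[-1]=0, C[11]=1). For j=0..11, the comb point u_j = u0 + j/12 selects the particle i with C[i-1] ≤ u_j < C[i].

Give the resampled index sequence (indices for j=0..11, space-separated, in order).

C = [1/62, 5/31, 15/62, 11/31, 1/2, 33/62, 21/31, 22/31, 45/62, 25/31, 27/31, 1]
j=0: u_0=5/144 ∈ [1/62, 5/31) → index 1
j=1: u_1=17/144 ∈ [1/62, 5/31) → index 1
j=2: u_2=29/144 ∈ [5/31, 15/62) → index 2
j=3: u_3=41/144 ∈ [15/62, 11/31) → index 3
j=4: u_4=53/144 ∈ [11/31, 1/2) → index 4
j=5: u_5=65/144 ∈ [11/31, 1/2) → index 4
j=6: u_6=77/144 ∈ [33/62, 21/31) → index 6
j=7: u_7=89/144 ∈ [33/62, 21/31) → index 6
j=8: u_8=101/144 ∈ [21/31, 22/31) → index 7
j=9: u_9=113/144 ∈ [45/62, 25/31) → index 9
j=10: u_10=125/144 ∈ [25/31, 27/31) → index 10
j=11: u_11=137/144 ∈ [27/31, 1) → index 11

1 1 2 3 4 4 6 6 7 9 10 11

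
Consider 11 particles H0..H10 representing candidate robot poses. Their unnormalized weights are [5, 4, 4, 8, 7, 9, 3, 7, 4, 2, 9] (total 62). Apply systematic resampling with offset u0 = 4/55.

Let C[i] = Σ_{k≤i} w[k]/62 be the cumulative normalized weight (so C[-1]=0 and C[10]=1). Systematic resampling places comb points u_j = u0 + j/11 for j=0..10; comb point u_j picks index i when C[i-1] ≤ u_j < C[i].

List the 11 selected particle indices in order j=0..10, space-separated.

C = [5/62, 9/62, 13/62, 21/62, 14/31, 37/62, 20/31, 47/62, 51/62, 53/62, 1]
j=0: u_0=4/55 ∈ [0, 5/62) → index 0
j=1: u_1=9/55 ∈ [9/62, 13/62) → index 2
j=2: u_2=14/55 ∈ [13/62, 21/62) → index 3
j=3: u_3=19/55 ∈ [21/62, 14/31) → index 4
j=4: u_4=24/55 ∈ [21/62, 14/31) → index 4
j=5: u_5=29/55 ∈ [14/31, 37/62) → index 5
j=6: u_6=34/55 ∈ [37/62, 20/31) → index 6
j=7: u_7=39/55 ∈ [20/31, 47/62) → index 7
j=8: u_8=4/5 ∈ [47/62, 51/62) → index 8
j=9: u_9=49/55 ∈ [53/62, 1) → index 10
j=10: u_10=54/55 ∈ [53/62, 1) → index 10

0 2 3 4 4 5 6 7 8 10 10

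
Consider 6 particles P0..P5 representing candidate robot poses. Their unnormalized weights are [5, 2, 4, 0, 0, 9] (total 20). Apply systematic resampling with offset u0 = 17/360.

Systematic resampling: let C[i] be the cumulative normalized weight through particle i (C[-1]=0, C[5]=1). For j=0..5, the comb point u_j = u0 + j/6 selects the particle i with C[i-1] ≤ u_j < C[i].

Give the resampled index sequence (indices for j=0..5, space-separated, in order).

C = [1/4, 7/20, 11/20, 11/20, 11/20, 1]
j=0: u_0=17/360 ∈ [0, 1/4) → index 0
j=1: u_1=77/360 ∈ [0, 1/4) → index 0
j=2: u_2=137/360 ∈ [7/20, 11/20) → index 2
j=3: u_3=197/360 ∈ [7/20, 11/20) → index 2
j=4: u_4=257/360 ∈ [11/20, 1) → index 5
j=5: u_5=317/360 ∈ [11/20, 1) → index 5

0 0 2 2 5 5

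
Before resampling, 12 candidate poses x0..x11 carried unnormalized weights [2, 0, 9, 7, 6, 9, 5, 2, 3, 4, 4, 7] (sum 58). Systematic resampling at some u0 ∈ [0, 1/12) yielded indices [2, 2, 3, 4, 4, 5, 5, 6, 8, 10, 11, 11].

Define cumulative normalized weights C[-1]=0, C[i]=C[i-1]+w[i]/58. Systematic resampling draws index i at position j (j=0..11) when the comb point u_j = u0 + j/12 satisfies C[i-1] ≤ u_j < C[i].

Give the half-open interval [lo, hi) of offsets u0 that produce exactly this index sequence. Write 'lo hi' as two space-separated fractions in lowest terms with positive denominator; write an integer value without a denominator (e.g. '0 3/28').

C = [1/29, 1/29, 11/58, 9/29, 12/29, 33/58, 19/29, 20/29, 43/58, 47/58, 51/58, 1]
j=0 picked index 2: u0 ∈ [1/29, 11/58)
j=1 picked index 2: u0 ∈ [-17/348, 37/348)
j=2 picked index 3: u0 ∈ [2/87, 25/174)
j=3 picked index 4: u0 ∈ [7/116, 19/116)
j=4 picked index 4: u0 ∈ [-2/87, 7/87)
j=5 picked index 5: u0 ∈ [-1/348, 53/348)
j=6 picked index 5: u0 ∈ [-5/58, 2/29)
j=7 picked index 6: u0 ∈ [-5/348, 25/348)
j=8 picked index 8: u0 ∈ [2/87, 13/174)
j=9 picked index 10: u0 ∈ [7/116, 15/116)
j=10 picked index 11: u0 ∈ [4/87, 1/6)
j=11 picked index 11: u0 ∈ [-13/348, 1/12)
intersection: [7/116, 2/29)

7/116 2/29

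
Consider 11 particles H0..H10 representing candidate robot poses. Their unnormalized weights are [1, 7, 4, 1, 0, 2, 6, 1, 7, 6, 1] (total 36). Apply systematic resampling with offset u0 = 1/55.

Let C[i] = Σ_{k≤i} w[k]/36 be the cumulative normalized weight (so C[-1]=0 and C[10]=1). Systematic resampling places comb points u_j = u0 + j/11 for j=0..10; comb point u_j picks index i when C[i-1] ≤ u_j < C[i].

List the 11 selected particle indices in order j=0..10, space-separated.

0 1 1 2 5 6 6 8 8 9 9

C = [1/36, 2/9, 1/3, 13/36, 13/36, 5/12, 7/12, 11/18, 29/36, 35/36, 1]
j=0: u_0=1/55 ∈ [0, 1/36) → index 0
j=1: u_1=6/55 ∈ [1/36, 2/9) → index 1
j=2: u_2=1/5 ∈ [1/36, 2/9) → index 1
j=3: u_3=16/55 ∈ [2/9, 1/3) → index 2
j=4: u_4=21/55 ∈ [13/36, 5/12) → index 5
j=5: u_5=26/55 ∈ [5/12, 7/12) → index 6
j=6: u_6=31/55 ∈ [5/12, 7/12) → index 6
j=7: u_7=36/55 ∈ [11/18, 29/36) → index 8
j=8: u_8=41/55 ∈ [11/18, 29/36) → index 8
j=9: u_9=46/55 ∈ [29/36, 35/36) → index 9
j=10: u_10=51/55 ∈ [29/36, 35/36) → index 9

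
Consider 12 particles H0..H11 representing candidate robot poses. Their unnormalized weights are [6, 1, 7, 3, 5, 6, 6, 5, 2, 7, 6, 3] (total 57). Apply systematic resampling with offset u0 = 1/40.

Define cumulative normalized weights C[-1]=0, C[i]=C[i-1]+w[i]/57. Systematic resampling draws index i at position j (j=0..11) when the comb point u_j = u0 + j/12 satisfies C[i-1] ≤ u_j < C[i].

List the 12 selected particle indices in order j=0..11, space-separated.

C = [2/19, 7/57, 14/57, 17/57, 22/57, 28/57, 34/57, 13/19, 41/57, 16/19, 18/19, 1]
j=0: u_0=1/40 ∈ [0, 2/19) → index 0
j=1: u_1=13/120 ∈ [2/19, 7/57) → index 1
j=2: u_2=23/120 ∈ [7/57, 14/57) → index 2
j=3: u_3=11/40 ∈ [14/57, 17/57) → index 3
j=4: u_4=43/120 ∈ [17/57, 22/57) → index 4
j=5: u_5=53/120 ∈ [22/57, 28/57) → index 5
j=6: u_6=21/40 ∈ [28/57, 34/57) → index 6
j=7: u_7=73/120 ∈ [34/57, 13/19) → index 7
j=8: u_8=83/120 ∈ [13/19, 41/57) → index 8
j=9: u_9=31/40 ∈ [41/57, 16/19) → index 9
j=10: u_10=103/120 ∈ [16/19, 18/19) → index 10
j=11: u_11=113/120 ∈ [16/19, 18/19) → index 10

0 1 2 3 4 5 6 7 8 9 10 10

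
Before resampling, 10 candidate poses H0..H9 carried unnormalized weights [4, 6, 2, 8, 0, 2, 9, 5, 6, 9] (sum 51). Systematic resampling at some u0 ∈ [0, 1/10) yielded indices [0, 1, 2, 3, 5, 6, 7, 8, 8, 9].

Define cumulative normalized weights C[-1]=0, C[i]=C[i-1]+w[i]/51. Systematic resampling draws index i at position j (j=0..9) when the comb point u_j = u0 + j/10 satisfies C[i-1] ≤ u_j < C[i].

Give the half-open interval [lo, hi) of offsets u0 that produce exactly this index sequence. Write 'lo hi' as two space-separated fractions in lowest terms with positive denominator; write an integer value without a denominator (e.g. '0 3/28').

2/255 2/85

C = [4/51, 10/51, 4/17, 20/51, 20/51, 22/51, 31/51, 12/17, 14/17, 1]
j=0 picked index 0: u0 ∈ [0, 4/51)
j=1 picked index 1: u0 ∈ [-11/510, 49/510)
j=2 picked index 2: u0 ∈ [-1/255, 3/85)
j=3 picked index 3: u0 ∈ [-11/170, 47/510)
j=4 picked index 5: u0 ∈ [-2/255, 8/255)
j=5 picked index 6: u0 ∈ [-7/102, 11/102)
j=6 picked index 7: u0 ∈ [2/255, 9/85)
j=7 picked index 8: u0 ∈ [1/170, 21/170)
j=8 picked index 8: u0 ∈ [-8/85, 2/85)
j=9 picked index 9: u0 ∈ [-13/170, 1/10)
intersection: [2/255, 2/85)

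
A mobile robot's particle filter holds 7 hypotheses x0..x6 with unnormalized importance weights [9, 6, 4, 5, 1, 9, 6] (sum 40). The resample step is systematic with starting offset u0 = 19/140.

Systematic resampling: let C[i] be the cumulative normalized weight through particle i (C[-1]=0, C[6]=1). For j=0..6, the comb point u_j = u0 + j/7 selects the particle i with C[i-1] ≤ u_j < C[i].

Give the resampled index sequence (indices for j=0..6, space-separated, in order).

C = [9/40, 3/8, 19/40, 3/5, 5/8, 17/20, 1]
j=0: u_0=19/140 ∈ [0, 9/40) → index 0
j=1: u_1=39/140 ∈ [9/40, 3/8) → index 1
j=2: u_2=59/140 ∈ [3/8, 19/40) → index 2
j=3: u_3=79/140 ∈ [19/40, 3/5) → index 3
j=4: u_4=99/140 ∈ [5/8, 17/20) → index 5
j=5: u_5=17/20 ∈ [17/20, 1) → index 6
j=6: u_6=139/140 ∈ [17/20, 1) → index 6

0 1 2 3 5 6 6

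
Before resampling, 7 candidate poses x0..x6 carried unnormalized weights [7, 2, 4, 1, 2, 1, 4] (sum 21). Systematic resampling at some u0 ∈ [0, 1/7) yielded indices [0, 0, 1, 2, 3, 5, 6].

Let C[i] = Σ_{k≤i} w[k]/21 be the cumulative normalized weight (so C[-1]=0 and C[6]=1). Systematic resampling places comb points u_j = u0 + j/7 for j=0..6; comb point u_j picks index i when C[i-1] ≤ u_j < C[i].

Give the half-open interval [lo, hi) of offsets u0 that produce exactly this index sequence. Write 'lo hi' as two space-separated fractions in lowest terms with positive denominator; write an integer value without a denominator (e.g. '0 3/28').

C = [1/3, 3/7, 13/21, 2/3, 16/21, 17/21, 1]
j=0 picked index 0: u0 ∈ [0, 1/3)
j=1 picked index 0: u0 ∈ [-1/7, 4/21)
j=2 picked index 1: u0 ∈ [1/21, 1/7)
j=3 picked index 2: u0 ∈ [0, 4/21)
j=4 picked index 3: u0 ∈ [1/21, 2/21)
j=5 picked index 5: u0 ∈ [1/21, 2/21)
j=6 picked index 6: u0 ∈ [-1/21, 1/7)
intersection: [1/21, 2/21)

1/21 2/21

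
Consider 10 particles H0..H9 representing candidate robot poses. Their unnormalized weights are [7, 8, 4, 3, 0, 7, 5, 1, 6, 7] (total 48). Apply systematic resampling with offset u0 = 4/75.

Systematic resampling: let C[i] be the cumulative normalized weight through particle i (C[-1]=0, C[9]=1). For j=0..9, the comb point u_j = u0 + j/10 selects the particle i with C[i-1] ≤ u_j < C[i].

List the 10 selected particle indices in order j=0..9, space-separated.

0 1 1 2 3 5 6 8 8 9

C = [7/48, 5/16, 19/48, 11/24, 11/24, 29/48, 17/24, 35/48, 41/48, 1]
j=0: u_0=4/75 ∈ [0, 7/48) → index 0
j=1: u_1=23/150 ∈ [7/48, 5/16) → index 1
j=2: u_2=19/75 ∈ [7/48, 5/16) → index 1
j=3: u_3=53/150 ∈ [5/16, 19/48) → index 2
j=4: u_4=34/75 ∈ [19/48, 11/24) → index 3
j=5: u_5=83/150 ∈ [11/24, 29/48) → index 5
j=6: u_6=49/75 ∈ [29/48, 17/24) → index 6
j=7: u_7=113/150 ∈ [35/48, 41/48) → index 8
j=8: u_8=64/75 ∈ [35/48, 41/48) → index 8
j=9: u_9=143/150 ∈ [41/48, 1) → index 9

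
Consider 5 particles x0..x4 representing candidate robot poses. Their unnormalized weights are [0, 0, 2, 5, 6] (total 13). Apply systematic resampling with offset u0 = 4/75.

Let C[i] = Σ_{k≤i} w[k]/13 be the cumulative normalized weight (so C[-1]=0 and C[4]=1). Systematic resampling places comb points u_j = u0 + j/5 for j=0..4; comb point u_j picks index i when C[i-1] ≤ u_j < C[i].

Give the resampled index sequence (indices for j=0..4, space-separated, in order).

2 3 3 4 4

C = [0, 0, 2/13, 7/13, 1]
j=0: u_0=4/75 ∈ [0, 2/13) → index 2
j=1: u_1=19/75 ∈ [2/13, 7/13) → index 3
j=2: u_2=34/75 ∈ [2/13, 7/13) → index 3
j=3: u_3=49/75 ∈ [7/13, 1) → index 4
j=4: u_4=64/75 ∈ [7/13, 1) → index 4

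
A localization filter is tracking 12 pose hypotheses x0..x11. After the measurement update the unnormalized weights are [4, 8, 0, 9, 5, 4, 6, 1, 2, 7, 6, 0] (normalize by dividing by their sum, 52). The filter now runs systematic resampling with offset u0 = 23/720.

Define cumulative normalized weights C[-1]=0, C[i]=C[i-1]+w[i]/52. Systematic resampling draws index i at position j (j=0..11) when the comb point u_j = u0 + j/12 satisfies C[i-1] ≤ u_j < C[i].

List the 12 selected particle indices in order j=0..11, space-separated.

0 1 1 3 3 4 5 6 7 9 9 10

C = [1/13, 3/13, 3/13, 21/52, 1/2, 15/26, 9/13, 37/52, 3/4, 23/26, 1, 1]
j=0: u_0=23/720 ∈ [0, 1/13) → index 0
j=1: u_1=83/720 ∈ [1/13, 3/13) → index 1
j=2: u_2=143/720 ∈ [1/13, 3/13) → index 1
j=3: u_3=203/720 ∈ [3/13, 21/52) → index 3
j=4: u_4=263/720 ∈ [3/13, 21/52) → index 3
j=5: u_5=323/720 ∈ [21/52, 1/2) → index 4
j=6: u_6=383/720 ∈ [1/2, 15/26) → index 5
j=7: u_7=443/720 ∈ [15/26, 9/13) → index 6
j=8: u_8=503/720 ∈ [9/13, 37/52) → index 7
j=9: u_9=563/720 ∈ [3/4, 23/26) → index 9
j=10: u_10=623/720 ∈ [3/4, 23/26) → index 9
j=11: u_11=683/720 ∈ [23/26, 1) → index 10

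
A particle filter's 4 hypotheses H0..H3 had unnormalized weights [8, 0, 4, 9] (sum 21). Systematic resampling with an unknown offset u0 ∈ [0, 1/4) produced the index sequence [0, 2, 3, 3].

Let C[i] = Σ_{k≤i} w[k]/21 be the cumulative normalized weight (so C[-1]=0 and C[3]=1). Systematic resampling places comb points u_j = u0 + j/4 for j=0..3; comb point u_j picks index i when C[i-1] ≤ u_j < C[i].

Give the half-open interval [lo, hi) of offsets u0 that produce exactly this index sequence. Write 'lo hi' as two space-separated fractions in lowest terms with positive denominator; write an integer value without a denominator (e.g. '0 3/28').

11/84 1/4

C = [8/21, 8/21, 4/7, 1]
j=0 picked index 0: u0 ∈ [0, 8/21)
j=1 picked index 2: u0 ∈ [11/84, 9/28)
j=2 picked index 3: u0 ∈ [1/14, 1/2)
j=3 picked index 3: u0 ∈ [-5/28, 1/4)
intersection: [11/84, 1/4)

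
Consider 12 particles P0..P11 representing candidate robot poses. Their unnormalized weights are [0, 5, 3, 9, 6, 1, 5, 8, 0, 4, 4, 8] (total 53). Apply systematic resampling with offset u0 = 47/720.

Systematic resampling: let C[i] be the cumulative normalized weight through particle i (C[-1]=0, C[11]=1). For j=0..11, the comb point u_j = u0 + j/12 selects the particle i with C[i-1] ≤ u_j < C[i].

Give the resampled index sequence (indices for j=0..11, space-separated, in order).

1 2 3 3 4 6 7 7 9 10 11 11

C = [0, 5/53, 8/53, 17/53, 23/53, 24/53, 29/53, 37/53, 37/53, 41/53, 45/53, 1]
j=0: u_0=47/720 ∈ [0, 5/53) → index 1
j=1: u_1=107/720 ∈ [5/53, 8/53) → index 2
j=2: u_2=167/720 ∈ [8/53, 17/53) → index 3
j=3: u_3=227/720 ∈ [8/53, 17/53) → index 3
j=4: u_4=287/720 ∈ [17/53, 23/53) → index 4
j=5: u_5=347/720 ∈ [24/53, 29/53) → index 6
j=6: u_6=407/720 ∈ [29/53, 37/53) → index 7
j=7: u_7=467/720 ∈ [29/53, 37/53) → index 7
j=8: u_8=527/720 ∈ [37/53, 41/53) → index 9
j=9: u_9=587/720 ∈ [41/53, 45/53) → index 10
j=10: u_10=647/720 ∈ [45/53, 1) → index 11
j=11: u_11=707/720 ∈ [45/53, 1) → index 11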